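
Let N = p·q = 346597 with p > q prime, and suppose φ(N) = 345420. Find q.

φ(n) = (p−1)(q−1) = n − (p+q) + 1, so p + q = 346597 − 345420 + 1 = 1178.
p and q are the roots of t² − 1178t + 346597 = 0.
Discriminant: 1178² − 4·346597 = 1387684 − 1386388 = 1296; √1296 = 36.
q = (1178 − 36)/2 = 571, p = (1178 + 36)/2 = 607.
Check: 571 · 607 = 346597.

571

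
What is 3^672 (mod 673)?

3^1 ≡ 3 (mod 673)
3^2 ≡ 3^2 = 9 ≡ 9 (mod 673)
3^4 ≡ 9^2 = 81 ≡ 81 (mod 673)
3^8 ≡ 81^2 = 6561 ≡ 504 (mod 673)
3^16 ≡ 504^2 = 254016 ≡ 295 (mod 673)
3^32 ≡ 295^2 = 87025 ≡ 208 (mod 673)
3^64 ≡ 208^2 = 43264 ≡ 192 (mod 673)
3^128 ≡ 192^2 = 36864 ≡ 522 (mod 673)
3^256 ≡ 522^2 = 272484 ≡ 592 (mod 673)
3^512 ≡ 592^2 = 350464 ≡ 504 (mod 673)
672 = 512 + 128 + 32 in binary powers of 2.
So 3^672 ≡ 504 · 522 · 208 ≡ 1 (mod 673).
Since the result is 1, base 3 gives no evidence that 673 is composite.

1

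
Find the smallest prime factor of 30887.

67

30887 is odd.
Digit sum 26, not divisible by 3.
Ends in 7: not divisible by 5.
7: 30887 = 7·4412 + 3
11: 30887 = 11·2807 + 10
13: 30887 = 13·2375 + 12
17: 30887 = 17·1816 + 15
19: 30887 = 19·1625 + 12
23: 30887 = 23·1342 + 21
29: 30887 = 29·1065 + 2
31: 30887 = 31·996 + 11
37: 30887 = 37·834 + 29
41: 30887 = 41·753 + 14
43: 30887 = 43·718 + 13
47: 30887 = 47·657 + 8
53: 30887 = 53·582 + 41
59: 30887 = 59·523 + 30
61: 30887 = 61·506 + 21
67: 30887 = 67·461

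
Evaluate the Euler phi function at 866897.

Factor: 866897 = 29 · 167 · 179.
φ(866897) = (29−1) · (167−1) · (179−1) = 28 · 166 · 178 = 827344.

827344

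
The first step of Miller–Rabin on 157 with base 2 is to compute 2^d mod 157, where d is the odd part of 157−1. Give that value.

129

157 − 1 = 156 = 2^2 · 39, so d = 39.
2^1 ≡ 2 (mod 157)
2^2 ≡ 2^2 = 4 ≡ 4 (mod 157)
2^4 ≡ 4^2 = 16 ≡ 16 (mod 157)
2^8 ≡ 16^2 = 256 ≡ 99 (mod 157)
2^16 ≡ 99^2 = 9801 ≡ 67 (mod 157)
2^32 ≡ 67^2 = 4489 ≡ 93 (mod 157)
39 = 32 + 4 + 2 + 1 in binary powers of 2.
So 2^39 ≡ 93 · 16 · 4 · 2 ≡ 129 (mod 157).
Squaring chain: 129 → 156; reaches −1, so base 2 does not prove 157 composite.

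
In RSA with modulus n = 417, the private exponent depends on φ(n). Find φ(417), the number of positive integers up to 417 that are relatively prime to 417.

Factor: 417 = 3 · 139.
φ(417) = (3−1) · (139−1) = 2 · 138 = 276.

276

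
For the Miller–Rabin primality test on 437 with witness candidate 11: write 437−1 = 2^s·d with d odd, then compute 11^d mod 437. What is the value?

182

437 − 1 = 436 = 2^2 · 109, so d = 109.
11^1 ≡ 11 (mod 437)
11^2 ≡ 11^2 = 121 ≡ 121 (mod 437)
11^4 ≡ 121^2 = 14641 ≡ 220 (mod 437)
11^8 ≡ 220^2 = 48400 ≡ 330 (mod 437)
11^16 ≡ 330^2 = 108900 ≡ 87 (mod 437)
11^32 ≡ 87^2 = 7569 ≡ 140 (mod 437)
11^64 ≡ 140^2 = 19600 ≡ 372 (mod 437)
109 = 64 + 32 + 8 + 4 + 1 in binary powers of 2.
So 11^109 ≡ 372 · 140 · 330 · 220 · 11 ≡ 182 (mod 437).
Squaring chain: 182 → 349; never reaches −1, so base 11 is a Miller–Rabin witness that 437 is composite.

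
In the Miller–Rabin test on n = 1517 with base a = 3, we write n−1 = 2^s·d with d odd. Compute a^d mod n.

1298

1517 − 1 = 1516 = 2^2 · 379, so d = 379.
3^1 ≡ 3 (mod 1517)
3^2 ≡ 3^2 = 9 ≡ 9 (mod 1517)
3^4 ≡ 9^2 = 81 ≡ 81 (mod 1517)
3^8 ≡ 81^2 = 6561 ≡ 493 (mod 1517)
3^16 ≡ 493^2 = 243049 ≡ 329 (mod 1517)
3^32 ≡ 329^2 = 108241 ≡ 534 (mod 1517)
3^64 ≡ 534^2 = 285156 ≡ 1477 (mod 1517)
3^128 ≡ 1477^2 = 2181529 ≡ 83 (mod 1517)
3^256 ≡ 83^2 = 6889 ≡ 821 (mod 1517)
379 = 256 + 64 + 32 + 16 + 8 + 2 + 1 in binary powers of 2.
So 3^379 ≡ 821 · 1477 · 534 · 329 · 493 · 9 · 3 ≡ 1298 (mod 1517).
Squaring chain: 1298 → 934; never reaches −1, so base 3 is a Miller–Rabin witness that 1517 is composite.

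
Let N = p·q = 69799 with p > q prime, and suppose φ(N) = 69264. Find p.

313

φ(n) = (p−1)(q−1) = n − (p+q) + 1, so p + q = 69799 − 69264 + 1 = 536.
p and q are the roots of t² − 536t + 69799 = 0.
Discriminant: 536² − 4·69799 = 287296 − 279196 = 8100; √8100 = 90.
q = (536 − 90)/2 = 223, p = (536 + 90)/2 = 313.
Check: 223 · 313 = 69799.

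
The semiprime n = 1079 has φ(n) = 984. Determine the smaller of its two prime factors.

φ(n) = (p−1)(q−1) = n − (p+q) + 1, so p + q = 1079 − 984 + 1 = 96.
p and q are the roots of t² − 96t + 1079 = 0.
Discriminant: 96² − 4·1079 = 9216 − 4316 = 4900; √4900 = 70.
q = (96 − 70)/2 = 13, p = (96 + 70)/2 = 83.
Check: 13 · 83 = 1079.

13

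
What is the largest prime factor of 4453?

73

4453 = 61 · 73
73 is prime.
So 4453 = 61 · 73; the largest prime factor is 73.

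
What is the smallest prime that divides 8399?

37

8399 is odd.
Digit sum 29, not divisible by 3.
Ends in 9: not divisible by 5.
7: 8399 = 7·1199 + 6
11: 8399 = 11·763 + 6
13: 8399 = 13·646 + 1
17: 8399 = 17·494 + 1
19: 8399 = 19·442 + 1
23: 8399 = 23·365 + 4
29: 8399 = 29·289 + 18
31: 8399 = 31·270 + 29
37: 8399 = 37·227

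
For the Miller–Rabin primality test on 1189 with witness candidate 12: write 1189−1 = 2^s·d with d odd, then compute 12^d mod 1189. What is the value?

1189 − 1 = 1188 = 2^2 · 297, so d = 297.
12^1 ≡ 12 (mod 1189)
12^2 ≡ 12^2 = 144 ≡ 144 (mod 1189)
12^4 ≡ 144^2 = 20736 ≡ 523 (mod 1189)
12^8 ≡ 523^2 = 273529 ≡ 59 (mod 1189)
12^16 ≡ 59^2 = 3481 ≡ 1103 (mod 1189)
12^32 ≡ 1103^2 = 1216609 ≡ 262 (mod 1189)
12^64 ≡ 262^2 = 68644 ≡ 871 (mod 1189)
12^128 ≡ 871^2 = 758641 ≡ 59 (mod 1189)
12^256 ≡ 59^2 = 3481 ≡ 1103 (mod 1189)
297 = 256 + 32 + 8 + 1 in binary powers of 2.
So 12^297 ≡ 1103 · 262 · 59 · 12 ≡ 157 (mod 1189).
Squaring chain: 157 → 869; never reaches −1, so base 12 is a Miller–Rabin witness that 1189 is composite.

157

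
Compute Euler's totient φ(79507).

Factor: 79507 = 43^3.
φ(79507) = 43^2·(43−1) = 77658.

77658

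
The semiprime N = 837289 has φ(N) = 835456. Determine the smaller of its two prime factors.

φ(n) = (p−1)(q−1) = n − (p+q) + 1, so p + q = 837289 − 835456 + 1 = 1834.
p and q are the roots of t² − 1834t + 837289 = 0.
Discriminant: 1834² − 4·837289 = 3363556 − 3349156 = 14400; √14400 = 120.
q = (1834 − 120)/2 = 857, p = (1834 + 120)/2 = 977.
Check: 857 · 977 = 837289.

857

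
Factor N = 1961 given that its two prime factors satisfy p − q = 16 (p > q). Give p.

Since p = q + 16, we have 1961 = q(q + 16), so q² + 16q − 1961 = 0.
Discriminant: 16² + 4·1961 = 256 + 7844 = 8100; √8100 = 90.
q = (−16 + 90)/2 = 37, and p = q + 16 = 53.
Check: 37 · 53 = 1961.

53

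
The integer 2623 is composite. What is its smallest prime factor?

2623 is odd.
Digit sum 13, not divisible by 3.
Ends in 3: not divisible by 5.
7: 2623 = 7·374 + 5
11: 2623 = 11·238 + 5
13: 2623 = 13·201 + 10
17: 2623 = 17·154 + 5
19: 2623 = 19·138 + 1
23: 2623 = 23·114 + 1
29: 2623 = 29·90 + 13
31: 2623 = 31·84 + 19
37: 2623 = 37·70 + 33
41: 2623 = 41·63 + 40
43: 2623 = 43·61

43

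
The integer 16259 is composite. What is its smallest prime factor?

71

16259 is odd.
Digit sum 23, not divisible by 3.
Ends in 9: not divisible by 5.
7: 16259 = 7·2322 + 5
11: 16259 = 11·1478 + 1
13: 16259 = 13·1250 + 9
17: 16259 = 17·956 + 7
19: 16259 = 19·855 + 14
23: 16259 = 23·706 + 21
29: 16259 = 29·560 + 19
31: 16259 = 31·524 + 15
37: 16259 = 37·439 + 16
41: 16259 = 41·396 + 23
43: 16259 = 43·378 + 5
47: 16259 = 47·345 + 44
53: 16259 = 53·306 + 41
59: 16259 = 59·275 + 34
61: 16259 = 61·266 + 33
67: 16259 = 67·242 + 45
71: 16259 = 71·229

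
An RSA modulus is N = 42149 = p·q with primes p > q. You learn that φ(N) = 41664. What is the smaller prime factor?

φ(n) = (p−1)(q−1) = n − (p+q) + 1, so p + q = 42149 − 41664 + 1 = 486.
p and q are the roots of t² − 486t + 42149 = 0.
Discriminant: 486² − 4·42149 = 236196 − 168596 = 67600; √67600 = 260.
q = (486 − 260)/2 = 113, p = (486 + 260)/2 = 373.
Check: 113 · 373 = 42149.

113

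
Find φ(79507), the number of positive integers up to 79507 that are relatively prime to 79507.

Factor: 79507 = 43^3.
φ(79507) = 43^2·(43−1) = 77658.

77658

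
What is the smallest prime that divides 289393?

13

289393 is odd.
Digit sum 34, not divisible by 3.
Ends in 3: not divisible by 5.
7: 289393 = 7·41341 + 6
11: 289393 = 11·26308 + 5
13: 289393 = 13·22261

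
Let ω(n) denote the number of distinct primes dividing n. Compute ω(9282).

9282 = 2 · 4641
4641 = 3 · 1547
1547 = 7 · 221
221 = 13 · 17
9282 = 2 · 3 · 7 · 13 · 17, which has 5 distinct prime factors.

5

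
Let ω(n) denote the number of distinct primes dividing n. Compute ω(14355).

4

14355 = 3^2 · 1595
1595 = 5 · 319
319 = 11 · 29
14355 = 3^2 · 5 · 11 · 29, which has 4 distinct prime factors.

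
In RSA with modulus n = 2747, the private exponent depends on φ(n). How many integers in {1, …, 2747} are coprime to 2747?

Factor: 2747 = 41 · 67.
φ(2747) = (41−1) · (67−1) = 40 · 66 = 2640.

2640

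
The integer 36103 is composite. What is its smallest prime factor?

79

36103 is odd.
Digit sum 13, not divisible by 3.
Ends in 3: not divisible by 5.
7: 36103 = 7·5157 + 4
11: 36103 = 11·3282 + 1
13: 36103 = 13·2777 + 2
17: 36103 = 17·2123 + 12
19: 36103 = 19·1900 + 3
23: 36103 = 23·1569 + 16
29: 36103 = 29·1244 + 27
31: 36103 = 31·1164 + 19
37: 36103 = 37·975 + 28
41: 36103 = 41·880 + 23
43: 36103 = 43·839 + 26
47: 36103 = 47·768 + 7
53: 36103 = 53·681 + 10
59: 36103 = 59·611 + 54
61: 36103 = 61·591 + 52
67: 36103 = 67·538 + 57
71: 36103 = 71·508 + 35
73: 36103 = 73·494 + 41
79: 36103 = 79·457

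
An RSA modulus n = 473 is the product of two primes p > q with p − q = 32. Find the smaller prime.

11

Since p = q + 32, we have 473 = q(q + 32), so q² + 32q − 473 = 0.
Discriminant: 32² + 4·473 = 1024 + 1892 = 2916; √2916 = 54.
q = (−32 + 54)/2 = 11, and p = q + 32 = 43.
Check: 11 · 43 = 473.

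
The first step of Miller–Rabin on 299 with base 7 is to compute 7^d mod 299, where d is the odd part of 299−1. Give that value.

299 − 1 = 298 = 2^1 · 149, so d = 149.
7^1 ≡ 7 (mod 299)
7^2 ≡ 7^2 = 49 ≡ 49 (mod 299)
7^4 ≡ 49^2 = 2401 ≡ 9 (mod 299)
7^8 ≡ 9^2 = 81 ≡ 81 (mod 299)
7^16 ≡ 81^2 = 6561 ≡ 282 (mod 299)
7^32 ≡ 282^2 = 79524 ≡ 289 (mod 299)
7^64 ≡ 289^2 = 83521 ≡ 100 (mod 299)
7^128 ≡ 100^2 = 10000 ≡ 133 (mod 299)
149 = 128 + 16 + 4 + 1 in binary powers of 2.
So 7^149 ≡ 133 · 282 · 9 · 7 ≡ 180 (mod 299).
Squaring chain: 180; never reaches −1, so base 7 is a Miller–Rabin witness that 299 is composite.

180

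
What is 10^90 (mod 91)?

10^1 ≡ 10 (mod 91)
10^2 ≡ 10^2 = 100 ≡ 9 (mod 91)
10^4 ≡ 9^2 = 81 ≡ 81 (mod 91)
10^8 ≡ 81^2 = 6561 ≡ 9 (mod 91)
10^16 ≡ 9^2 = 81 ≡ 81 (mod 91)
10^32 ≡ 81^2 = 6561 ≡ 9 (mod 91)
10^64 ≡ 9^2 = 81 ≡ 81 (mod 91)
90 = 64 + 16 + 8 + 2 in binary powers of 2.
So 10^90 ≡ 81 · 81 · 9 · 9 ≡ 1 (mod 91).
Since the result is 1, base 10 gives no evidence that 91 is composite.

1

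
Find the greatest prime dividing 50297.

73

50297 = 13 · 3869
3869 = 53 · 73
73 is prime.
So 50297 = 13 · 53 · 73; the largest prime factor is 73.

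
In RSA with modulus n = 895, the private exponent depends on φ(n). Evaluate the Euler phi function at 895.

712

Factor: 895 = 5 · 179.
φ(895) = (5−1) · (179−1) = 4 · 178 = 712.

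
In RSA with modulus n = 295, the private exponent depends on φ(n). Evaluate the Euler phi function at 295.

Factor: 295 = 5 · 59.
φ(295) = (5−1) · (59−1) = 4 · 58 = 232.

232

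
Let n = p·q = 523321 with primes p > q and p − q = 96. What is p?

773

Since p = q + 96, we have 523321 = q(q + 96), so q² + 96q − 523321 = 0.
Discriminant: 96² + 4·523321 = 9216 + 2093284 = 2102500; √2102500 = 1450.
q = (−96 + 1450)/2 = 677, and p = q + 96 = 773.
Check: 677 · 773 = 523321.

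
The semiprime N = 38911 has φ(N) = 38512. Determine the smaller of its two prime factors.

φ(n) = (p−1)(q−1) = n − (p+q) + 1, so p + q = 38911 − 38512 + 1 = 400.
p and q are the roots of t² − 400t + 38911 = 0.
Discriminant: 400² − 4·38911 = 160000 − 155644 = 4356; √4356 = 66.
q = (400 − 66)/2 = 167, p = (400 + 66)/2 = 233.
Check: 167 · 233 = 38911.

167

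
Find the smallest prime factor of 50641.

50641 is odd.
Digit sum 16, not divisible by 3.
Ends in 1: not divisible by 5.
7: 50641 = 7·7234 + 3
11: 50641 = 11·4603 + 8
13: 50641 = 13·3895 + 6
17: 50641 = 17·2978 + 15
19: 50641 = 19·2665 + 6
23: 50641 = 23·2201 + 18
29: 50641 = 29·1746 + 7
31: 50641 = 31·1633 + 18
37: 50641 = 37·1368 + 25
41: 50641 = 41·1235 + 6
43: 50641 = 43·1177 + 30
47: 50641 = 47·1077 + 22
53: 50641 = 53·955 + 26
59: 50641 = 59·858 + 19
61: 50641 = 61·830 + 11
67: 50641 = 67·755 + 56
71: 50641 = 71·713 + 18
73: 50641 = 73·693 + 52
79: 50641 = 79·641 + 2
83: 50641 = 83·610 + 11
89: 50641 = 89·569

89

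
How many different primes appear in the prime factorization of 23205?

23205 = 3 · 7735
7735 = 5 · 1547
1547 = 7 · 221
221 = 13 · 17
23205 = 3 · 5 · 7 · 13 · 17, which has 5 distinct prime factors.

5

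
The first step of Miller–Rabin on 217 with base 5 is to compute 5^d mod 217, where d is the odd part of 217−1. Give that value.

217 − 1 = 216 = 2^3 · 27, so d = 27.
5^1 ≡ 5 (mod 217)
5^2 ≡ 5^2 = 25 ≡ 25 (mod 217)
5^4 ≡ 25^2 = 625 ≡ 191 (mod 217)
5^8 ≡ 191^2 = 36481 ≡ 25 (mod 217)
5^16 ≡ 25^2 = 625 ≡ 191 (mod 217)
27 = 16 + 8 + 2 + 1 in binary powers of 2.
So 5^27 ≡ 191 · 25 · 25 · 5 ≡ 125 (mod 217).
Squaring chain: 125 → 1 → 1; never reaches −1, so base 5 is a Miller–Rabin witness that 217 is composite.

125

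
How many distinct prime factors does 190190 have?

6

190190 = 2 · 95095
95095 = 5 · 19019
19019 = 7 · 2717
2717 = 11 · 247
247 = 13 · 19
190190 = 2 · 5 · 7 · 11 · 13 · 19, which has 6 distinct prime factors.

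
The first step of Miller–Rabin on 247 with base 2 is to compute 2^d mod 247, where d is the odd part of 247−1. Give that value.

247 − 1 = 246 = 2^1 · 123, so d = 123.
2^1 ≡ 2 (mod 247)
2^2 ≡ 2^2 = 4 ≡ 4 (mod 247)
2^4 ≡ 4^2 = 16 ≡ 16 (mod 247)
2^8 ≡ 16^2 = 256 ≡ 9 (mod 247)
2^16 ≡ 9^2 = 81 ≡ 81 (mod 247)
2^32 ≡ 81^2 = 6561 ≡ 139 (mod 247)
2^64 ≡ 139^2 = 19321 ≡ 55 (mod 247)
123 = 64 + 32 + 16 + 8 + 2 + 1 in binary powers of 2.
So 2^123 ≡ 55 · 139 · 81 · 9 · 4 · 2 ≡ 164 (mod 247).
Squaring chain: 164; never reaches −1, so base 2 is a Miller–Rabin witness that 247 is composite.

164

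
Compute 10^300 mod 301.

78

10^1 ≡ 10 (mod 301)
10^2 ≡ 10^2 = 100 ≡ 100 (mod 301)
10^4 ≡ 100^2 = 10000 ≡ 67 (mod 301)
10^8 ≡ 67^2 = 4489 ≡ 275 (mod 301)
10^16 ≡ 275^2 = 75625 ≡ 74 (mod 301)
10^32 ≡ 74^2 = 5476 ≡ 58 (mod 301)
10^64 ≡ 58^2 = 3364 ≡ 53 (mod 301)
10^128 ≡ 53^2 = 2809 ≡ 100 (mod 301)
10^256 ≡ 100^2 = 10000 ≡ 67 (mod 301)
300 = 256 + 32 + 8 + 4 in binary powers of 2.
So 10^300 ≡ 67 · 58 · 275 · 67 ≡ 78 (mod 301).
Since 78 ≠ 1, base 10 is a Fermat witness: 301 is composite.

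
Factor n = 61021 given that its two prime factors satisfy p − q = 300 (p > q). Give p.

439

Since p = q + 300, we have 61021 = q(q + 300), so q² + 300q − 61021 = 0.
Discriminant: 300² + 4·61021 = 90000 + 244084 = 334084; √334084 = 578.
q = (−300 + 578)/2 = 139, and p = q + 300 = 439.
Check: 139 · 439 = 61021.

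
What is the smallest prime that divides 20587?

7

20587 is odd.
Digit sum 22, not divisible by 3.
Ends in 7: not divisible by 5.
7: 20587 = 7·2941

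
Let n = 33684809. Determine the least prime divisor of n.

33684809 is odd.
Digit sum 41, not divisible by 3.
Ends in 9: not divisible by 5.
7: 33684809 = 7·4812115 + 4
11: 33684809 = 11·3062255 + 4
13: 33684809 = 13·2591139 + 2
17: 33684809 = 17·1981459 + 6
19: 33684809 = 19·1772884 + 13
23: 33684809 = 23·1464556 + 21
29: 33684809 = 29·1161545 + 4
31: 33684809 = 31·1086606 + 23
37: 33684809 = 37·910400 + 9
41: 33684809 = 41·821580 + 29
43: 33684809 = 43·783367 + 28
47: 33684809 = 47·716698 + 3
53: 33684809 = 53·635562 + 23
59: 33684809 = 59·570928 + 57
61: 33684809 = 61·552209 + 60
67: 33684809 = 67·502758 + 23
71: 33684809 = 71·474433 + 66
73: 33684809 = 73·461435 + 54
79: 33684809 = 79·426389 + 78
83: 33684809 = 83·405841 + 6
89: 33684809 = 89·378481

89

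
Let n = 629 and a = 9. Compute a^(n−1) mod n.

16

9^1 ≡ 9 (mod 629)
9^2 ≡ 9^2 = 81 ≡ 81 (mod 629)
9^4 ≡ 81^2 = 6561 ≡ 271 (mod 629)
9^8 ≡ 271^2 = 73441 ≡ 477 (mod 629)
9^16 ≡ 477^2 = 227529 ≡ 460 (mod 629)
9^32 ≡ 460^2 = 211600 ≡ 256 (mod 629)
9^64 ≡ 256^2 = 65536 ≡ 120 (mod 629)
9^128 ≡ 120^2 = 14400 ≡ 562 (mod 629)
9^256 ≡ 562^2 = 315844 ≡ 86 (mod 629)
9^512 ≡ 86^2 = 7396 ≡ 477 (mod 629)
628 = 512 + 64 + 32 + 16 + 4 in binary powers of 2.
So 9^628 ≡ 477 · 120 · 256 · 460 · 271 ≡ 16 (mod 629).
Since 16 ≠ 1, base 9 is a Fermat witness: 629 is composite.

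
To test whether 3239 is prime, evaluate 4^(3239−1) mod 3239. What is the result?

715

4^1 ≡ 4 (mod 3239)
4^2 ≡ 4^2 = 16 ≡ 16 (mod 3239)
4^4 ≡ 16^2 = 256 ≡ 256 (mod 3239)
4^8 ≡ 256^2 = 65536 ≡ 756 (mod 3239)
4^16 ≡ 756^2 = 571536 ≡ 1472 (mod 3239)
4^32 ≡ 1472^2 = 2166784 ≡ 3132 (mod 3239)
4^64 ≡ 3132^2 = 9809424 ≡ 1732 (mod 3239)
4^128 ≡ 1732^2 = 2999824 ≡ 510 (mod 3239)
4^256 ≡ 510^2 = 260100 ≡ 980 (mod 3239)
4^512 ≡ 980^2 = 960400 ≡ 1656 (mod 3239)
4^1024 ≡ 1656^2 = 2742336 ≡ 2142 (mod 3239)
4^2048 ≡ 2142^2 = 4588164 ≡ 1740 (mod 3239)
3238 = 2048 + 1024 + 128 + 32 + 4 + 2 in binary powers of 2.
So 4^3238 ≡ 1740 · 2142 · 510 · 3132 · 256 · 16 ≡ 715 (mod 3239).
Since 715 ≠ 1, base 4 is a Fermat witness: 3239 is composite.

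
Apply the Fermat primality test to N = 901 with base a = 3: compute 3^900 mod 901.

863

3^1 ≡ 3 (mod 901)
3^2 ≡ 3^2 = 9 ≡ 9 (mod 901)
3^4 ≡ 9^2 = 81 ≡ 81 (mod 901)
3^8 ≡ 81^2 = 6561 ≡ 254 (mod 901)
3^16 ≡ 254^2 = 64516 ≡ 545 (mod 901)
3^32 ≡ 545^2 = 297025 ≡ 596 (mod 901)
3^64 ≡ 596^2 = 355216 ≡ 222 (mod 901)
3^128 ≡ 222^2 = 49284 ≡ 630 (mod 901)
3^256 ≡ 630^2 = 396900 ≡ 460 (mod 901)
3^512 ≡ 460^2 = 211600 ≡ 766 (mod 901)
900 = 512 + 256 + 128 + 4 in binary powers of 2.
So 3^900 ≡ 766 · 460 · 630 · 81 ≡ 863 (mod 901).
Since 863 ≠ 1, base 3 is a Fermat witness: 901 is composite.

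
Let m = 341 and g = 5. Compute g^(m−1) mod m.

67

5^1 ≡ 5 (mod 341)
5^2 ≡ 5^2 = 25 ≡ 25 (mod 341)
5^4 ≡ 25^2 = 625 ≡ 284 (mod 341)
5^8 ≡ 284^2 = 80656 ≡ 180 (mod 341)
5^16 ≡ 180^2 = 32400 ≡ 5 (mod 341)
5^32 ≡ 5^2 = 25 ≡ 25 (mod 341)
5^64 ≡ 25^2 = 625 ≡ 284 (mod 341)
5^128 ≡ 284^2 = 80656 ≡ 180 (mod 341)
5^256 ≡ 180^2 = 32400 ≡ 5 (mod 341)
340 = 256 + 64 + 16 + 4 in binary powers of 2.
So 5^340 ≡ 5 · 284 · 5 · 284 ≡ 67 (mod 341).
Since 67 ≠ 1, base 5 is a Fermat witness: 341 is composite.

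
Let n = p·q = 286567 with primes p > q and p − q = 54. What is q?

Since p = q + 54, we have 286567 = q(q + 54), so q² + 54q − 286567 = 0.
Discriminant: 54² + 4·286567 = 2916 + 1146268 = 1149184; √1149184 = 1072.
q = (−54 + 1072)/2 = 509, and p = q + 54 = 563.
Check: 509 · 563 = 286567.

509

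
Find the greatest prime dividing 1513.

89

1513 = 17 · 89
89 is prime.
So 1513 = 17 · 89; the largest prime factor is 89.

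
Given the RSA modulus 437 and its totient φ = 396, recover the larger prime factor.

φ(n) = (p−1)(q−1) = n − (p+q) + 1, so p + q = 437 − 396 + 1 = 42.
p and q are the roots of t² − 42t + 437 = 0.
Discriminant: 42² − 4·437 = 1764 − 1748 = 16; √16 = 4.
q = (42 − 4)/2 = 19, p = (42 + 4)/2 = 23.
Check: 19 · 23 = 437.

23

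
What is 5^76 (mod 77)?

16

5^1 ≡ 5 (mod 77)
5^2 ≡ 5^2 = 25 ≡ 25 (mod 77)
5^4 ≡ 25^2 = 625 ≡ 9 (mod 77)
5^8 ≡ 9^2 = 81 ≡ 4 (mod 77)
5^16 ≡ 4^2 = 16 ≡ 16 (mod 77)
5^32 ≡ 16^2 = 256 ≡ 25 (mod 77)
5^64 ≡ 25^2 = 625 ≡ 9 (mod 77)
76 = 64 + 8 + 4 in binary powers of 2.
So 5^76 ≡ 9 · 4 · 9 ≡ 16 (mod 77).
Since 16 ≠ 1, base 5 is a Fermat witness: 77 is composite.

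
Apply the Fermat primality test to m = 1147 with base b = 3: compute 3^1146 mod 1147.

3^1 ≡ 3 (mod 1147)
3^2 ≡ 3^2 = 9 ≡ 9 (mod 1147)
3^4 ≡ 9^2 = 81 ≡ 81 (mod 1147)
3^8 ≡ 81^2 = 6561 ≡ 826 (mod 1147)
3^16 ≡ 826^2 = 682276 ≡ 958 (mod 1147)
3^32 ≡ 958^2 = 917764 ≡ 164 (mod 1147)
3^64 ≡ 164^2 = 26896 ≡ 515 (mod 1147)
3^128 ≡ 515^2 = 265225 ≡ 268 (mod 1147)
3^256 ≡ 268^2 = 71824 ≡ 710 (mod 1147)
3^512 ≡ 710^2 = 504100 ≡ 567 (mod 1147)
3^1024 ≡ 567^2 = 321489 ≡ 329 (mod 1147)
1146 = 1024 + 64 + 32 + 16 + 8 + 2 in binary powers of 2.
So 3^1146 ≡ 329 · 515 · 164 · 958 · 826 · 9 ≡ 47 (mod 1147).
Since 47 ≠ 1, base 3 is a Fermat witness: 1147 is composite.

47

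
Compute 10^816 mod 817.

10^1 ≡ 10 (mod 817)
10^2 ≡ 10^2 = 100 ≡ 100 (mod 817)
10^4 ≡ 100^2 = 10000 ≡ 196 (mod 817)
10^8 ≡ 196^2 = 38416 ≡ 17 (mod 817)
10^16 ≡ 17^2 = 289 ≡ 289 (mod 817)
10^32 ≡ 289^2 = 83521 ≡ 187 (mod 817)
10^64 ≡ 187^2 = 34969 ≡ 655 (mod 817)
10^128 ≡ 655^2 = 429025 ≡ 100 (mod 817)
10^256 ≡ 100^2 = 10000 ≡ 196 (mod 817)
10^512 ≡ 196^2 = 38416 ≡ 17 (mod 817)
816 = 512 + 256 + 32 + 16 in binary powers of 2.
So 10^816 ≡ 17 · 196 · 187 · 289 ≡ 391 (mod 817).
Since 391 ≠ 1, base 10 is a Fermat witness: 817 is composite.

391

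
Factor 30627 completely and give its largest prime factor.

30627 = 3 · 10209
10209 = 3 · 3403
3403 = 41 · 83
83 is prime.
So 30627 = 3^2 · 41 · 83; the largest prime factor is 83.

83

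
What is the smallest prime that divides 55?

55 is odd.
Digit sum 10, not divisible by 3.
Ends in 5: divisible by 5.

5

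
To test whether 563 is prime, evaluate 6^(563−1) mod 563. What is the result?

1

6^1 ≡ 6 (mod 563)
6^2 ≡ 6^2 = 36 ≡ 36 (mod 563)
6^4 ≡ 36^2 = 1296 ≡ 170 (mod 563)
6^8 ≡ 170^2 = 28900 ≡ 187 (mod 563)
6^16 ≡ 187^2 = 34969 ≡ 63 (mod 563)
6^32 ≡ 63^2 = 3969 ≡ 28 (mod 563)
6^64 ≡ 28^2 = 784 ≡ 221 (mod 563)
6^128 ≡ 221^2 = 48841 ≡ 423 (mod 563)
6^256 ≡ 423^2 = 178929 ≡ 458 (mod 563)
6^512 ≡ 458^2 = 209764 ≡ 328 (mod 563)
562 = 512 + 32 + 16 + 2 in binary powers of 2.
So 6^562 ≡ 328 · 28 · 63 · 36 ≡ 1 (mod 563).
Since the result is 1, base 6 gives no evidence that 563 is composite.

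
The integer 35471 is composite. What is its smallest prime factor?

35471 is odd.
Digit sum 20, not divisible by 3.
Ends in 1: not divisible by 5.
7: 35471 = 7·5067 + 2
11: 35471 = 11·3224 + 7
13: 35471 = 13·2728 + 7
17: 35471 = 17·2086 + 9
19: 35471 = 19·1866 + 17
23: 35471 = 23·1542 + 5
29: 35471 = 29·1223 + 4
31: 35471 = 31·1144 + 7
37: 35471 = 37·958 + 25
41: 35471 = 41·865 + 6
43: 35471 = 43·824 + 39
47: 35471 = 47·754 + 33
53: 35471 = 53·669 + 14
59: 35471 = 59·601 + 12
61: 35471 = 61·581 + 30
67: 35471 = 67·529 + 28
71: 35471 = 71·499 + 42
73: 35471 = 73·485 + 66
79: 35471 = 79·449

79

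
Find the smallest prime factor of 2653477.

2653477 is odd.
Digit sum 34, not divisible by 3.
Ends in 7: not divisible by 5.
7: 2653477 = 7·379068 + 1
11: 2653477 = 11·241225 + 2
13: 2653477 = 13·204113 + 8
17: 2653477 = 17·156086 + 15
19: 2653477 = 19·139656 + 13
23: 2653477 = 23·115368 + 13
29: 2653477 = 29·91499 + 6
31: 2653477 = 31·85596 + 1
37: 2653477 = 37·71715 + 22
41: 2653477 = 41·64718 + 39
43: 2653477 = 43·61708 + 33
47: 2653477 = 47·56456 + 45
53: 2653477 = 53·50065 + 32
59: 2653477 = 59·44974 + 11
61: 2653477 = 61·43499 + 38
67: 2653477 = 67·39604 + 9
71: 2653477 = 71·37372 + 65
73: 2653477 = 73·36349

73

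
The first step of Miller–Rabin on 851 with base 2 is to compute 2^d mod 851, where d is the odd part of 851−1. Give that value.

542

851 − 1 = 850 = 2^1 · 425, so d = 425.
2^1 ≡ 2 (mod 851)
2^2 ≡ 2^2 = 4 ≡ 4 (mod 851)
2^4 ≡ 4^2 = 16 ≡ 16 (mod 851)
2^8 ≡ 16^2 = 256 ≡ 256 (mod 851)
2^16 ≡ 256^2 = 65536 ≡ 9 (mod 851)
2^32 ≡ 9^2 = 81 ≡ 81 (mod 851)
2^64 ≡ 81^2 = 6561 ≡ 604 (mod 851)
2^128 ≡ 604^2 = 364816 ≡ 588 (mod 851)
2^256 ≡ 588^2 = 345744 ≡ 238 (mod 851)
425 = 256 + 128 + 32 + 8 + 1 in binary powers of 2.
So 2^425 ≡ 238 · 588 · 81 · 256 · 2 ≡ 542 (mod 851).
Squaring chain: 542; never reaches −1, so base 2 is a Miller–Rabin witness that 851 is composite.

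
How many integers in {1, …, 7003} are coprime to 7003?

Factor: 7003 = 47 · 149.
φ(7003) = (47−1) · (149−1) = 46 · 148 = 6808.

6808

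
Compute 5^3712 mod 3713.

5^1 ≡ 5 (mod 3713)
5^2 ≡ 5^2 = 25 ≡ 25 (mod 3713)
5^4 ≡ 25^2 = 625 ≡ 625 (mod 3713)
5^8 ≡ 625^2 = 390625 ≡ 760 (mod 3713)
5^16 ≡ 760^2 = 577600 ≡ 2085 (mod 3713)
5^32 ≡ 2085^2 = 4347225 ≡ 3015 (mod 3713)
5^64 ≡ 3015^2 = 9090225 ≡ 801 (mod 3713)
5^128 ≡ 801^2 = 641601 ≡ 2965 (mod 3713)
5^256 ≡ 2965^2 = 8791225 ≡ 2554 (mod 3713)
5^512 ≡ 2554^2 = 6522916 ≡ 2888 (mod 3713)
5^1024 ≡ 2888^2 = 8340544 ≡ 1146 (mod 3713)
5^2048 ≡ 1146^2 = 1313316 ≡ 2627 (mod 3713)
3712 = 2048 + 1024 + 512 + 128 in binary powers of 2.
So 5^3712 ≡ 2627 · 1146 · 2888 · 2965 ≡ 3391 (mod 3713).
Since 3391 ≠ 1, base 5 is a Fermat witness: 3713 is composite.

3391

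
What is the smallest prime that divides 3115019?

3115019 is odd.
Digit sum 20, not divisible by 3.
Ends in 9: not divisible by 5.
7: 3115019 = 7·445002 + 5
11: 3115019 = 11·283183 + 6
13: 3115019 = 13·239616 + 11
17: 3115019 = 17·183236 + 7
19: 3115019 = 19·163948 + 7
23: 3115019 = 23·135435 + 14
29: 3115019 = 29·107414 + 13
31: 3115019 = 31·100484 + 15
37: 3115019 = 37·84189 + 26
41: 3115019 = 41·75976 + 3
43: 3115019 = 43·72442 + 13
47: 3115019 = 47·66277

47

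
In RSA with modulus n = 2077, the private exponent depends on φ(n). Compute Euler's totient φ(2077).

Factor: 2077 = 31 · 67.
φ(2077) = (31−1) · (67−1) = 30 · 66 = 1980.

1980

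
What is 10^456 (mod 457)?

10^1 ≡ 10 (mod 457)
10^2 ≡ 10^2 = 100 ≡ 100 (mod 457)
10^4 ≡ 100^2 = 10000 ≡ 403 (mod 457)
10^8 ≡ 403^2 = 162409 ≡ 174 (mod 457)
10^16 ≡ 174^2 = 30276 ≡ 114 (mod 457)
10^32 ≡ 114^2 = 12996 ≡ 200 (mod 457)
10^64 ≡ 200^2 = 40000 ≡ 241 (mod 457)
10^128 ≡ 241^2 = 58081 ≡ 42 (mod 457)
10^256 ≡ 42^2 = 1764 ≡ 393 (mod 457)
456 = 256 + 128 + 64 + 8 in binary powers of 2.
So 10^456 ≡ 393 · 42 · 241 · 174 ≡ 1 (mod 457).
Since the result is 1, base 10 gives no evidence that 457 is composite.

1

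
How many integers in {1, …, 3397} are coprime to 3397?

Factor: 3397 = 43 · 79.
φ(3397) = (43−1) · (79−1) = 42 · 78 = 3276.

3276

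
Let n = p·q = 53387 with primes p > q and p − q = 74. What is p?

Since p = q + 74, we have 53387 = q(q + 74), so q² + 74q − 53387 = 0.
Discriminant: 74² + 4·53387 = 5476 + 213548 = 219024; √219024 = 468.
q = (−74 + 468)/2 = 197, and p = q + 74 = 271.
Check: 197 · 271 = 53387.

271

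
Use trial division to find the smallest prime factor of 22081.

22081 is odd.
Digit sum 13, not divisible by 3.
Ends in 1: not divisible by 5.
7: 22081 = 7·3154 + 3
11: 22081 = 11·2007 + 4
13: 22081 = 13·1698 + 7
17: 22081 = 17·1298 + 15
19: 22081 = 19·1162 + 3
23: 22081 = 23·960 + 1
29: 22081 = 29·761 + 12
31: 22081 = 31·712 + 9
37: 22081 = 37·596 + 29
41: 22081 = 41·538 + 23
43: 22081 = 43·513 + 22
47: 22081 = 47·469 + 38
53: 22081 = 53·416 + 33
59: 22081 = 59·374 + 15
61: 22081 = 61·361 + 60
67: 22081 = 67·329 + 38
71: 22081 = 71·311

71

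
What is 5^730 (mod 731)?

298

5^1 ≡ 5 (mod 731)
5^2 ≡ 5^2 = 25 ≡ 25 (mod 731)
5^4 ≡ 25^2 = 625 ≡ 625 (mod 731)
5^8 ≡ 625^2 = 390625 ≡ 271 (mod 731)
5^16 ≡ 271^2 = 73441 ≡ 341 (mod 731)
5^32 ≡ 341^2 = 116281 ≡ 52 (mod 731)
5^64 ≡ 52^2 = 2704 ≡ 511 (mod 731)
5^128 ≡ 511^2 = 261121 ≡ 154 (mod 731)
5^256 ≡ 154^2 = 23716 ≡ 324 (mod 731)
5^512 ≡ 324^2 = 104976 ≡ 443 (mod 731)
730 = 512 + 128 + 64 + 16 + 8 + 2 in binary powers of 2.
So 5^730 ≡ 443 · 154 · 511 · 341 · 271 · 25 ≡ 298 (mod 731).
Since 298 ≠ 1, base 5 is a Fermat witness: 731 is composite.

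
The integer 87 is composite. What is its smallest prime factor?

87 is odd.
Digit sum 15, divisible by 3.

3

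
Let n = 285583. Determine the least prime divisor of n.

285583 is odd.
Digit sum 31, not divisible by 3.
Ends in 3: not divisible by 5.
7: 285583 = 7·40797 + 4
11: 285583 = 11·25962 + 1
13: 285583 = 13·21967 + 12
17: 285583 = 17·16799

17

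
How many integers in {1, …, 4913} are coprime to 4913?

Factor: 4913 = 17^3.
φ(4913) = 17^2·(17−1) = 4624.

4624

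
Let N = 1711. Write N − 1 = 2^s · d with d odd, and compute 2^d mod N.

549

1711 − 1 = 1710 = 2^1 · 855, so d = 855.
2^1 ≡ 2 (mod 1711)
2^2 ≡ 2^2 = 4 ≡ 4 (mod 1711)
2^4 ≡ 4^2 = 16 ≡ 16 (mod 1711)
2^8 ≡ 16^2 = 256 ≡ 256 (mod 1711)
2^16 ≡ 256^2 = 65536 ≡ 518 (mod 1711)
2^32 ≡ 518^2 = 268324 ≡ 1408 (mod 1711)
2^64 ≡ 1408^2 = 1982464 ≡ 1126 (mod 1711)
2^128 ≡ 1126^2 = 1267876 ≡ 25 (mod 1711)
2^256 ≡ 25^2 = 625 ≡ 625 (mod 1711)
2^512 ≡ 625^2 = 390625 ≡ 517 (mod 1711)
855 = 512 + 256 + 64 + 16 + 4 + 2 + 1 in binary powers of 2.
So 2^855 ≡ 517 · 625 · 1126 · 518 · 16 · 4 · 2 ≡ 549 (mod 1711).
Squaring chain: 549; never reaches −1, so base 2 is a Miller–Rabin witness that 1711 is composite.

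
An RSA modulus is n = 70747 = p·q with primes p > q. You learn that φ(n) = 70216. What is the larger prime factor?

269

φ(n) = (p−1)(q−1) = n − (p+q) + 1, so p + q = 70747 − 70216 + 1 = 532.
p and q are the roots of t² − 532t + 70747 = 0.
Discriminant: 532² − 4·70747 = 283024 − 282988 = 36; √36 = 6.
q = (532 − 6)/2 = 263, p = (532 + 6)/2 = 269.
Check: 263 · 269 = 70747.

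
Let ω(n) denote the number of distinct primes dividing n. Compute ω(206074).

206074 = 2 · 103037
103037 = 11 · 9367
9367 = 17 · 551
551 = 19 · 29
206074 = 2 · 11 · 17 · 19 · 29, which has 5 distinct prime factors.

5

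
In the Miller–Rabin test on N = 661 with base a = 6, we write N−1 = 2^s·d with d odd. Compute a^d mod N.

661 − 1 = 660 = 2^2 · 165, so d = 165.
6^1 ≡ 6 (mod 661)
6^2 ≡ 6^2 = 36 ≡ 36 (mod 661)
6^4 ≡ 36^2 = 1296 ≡ 635 (mod 661)
6^8 ≡ 635^2 = 403225 ≡ 15 (mod 661)
6^16 ≡ 15^2 = 225 ≡ 225 (mod 661)
6^32 ≡ 225^2 = 50625 ≡ 389 (mod 661)
6^64 ≡ 389^2 = 151321 ≡ 613 (mod 661)
6^128 ≡ 613^2 = 375769 ≡ 321 (mod 661)
165 = 128 + 32 + 4 + 1 in binary powers of 2.
So 6^165 ≡ 321 · 389 · 635 · 6 ≡ 106 (mod 661).
Squaring chain: 106 → 660; reaches −1, so base 6 does not prove 661 composite.

106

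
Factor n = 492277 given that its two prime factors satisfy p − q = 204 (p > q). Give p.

Since p = q + 204, we have 492277 = q(q + 204), so q² + 204q − 492277 = 0.
Discriminant: 204² + 4·492277 = 41616 + 1969108 = 2010724; √2010724 = 1418.
q = (−204 + 1418)/2 = 607, and p = q + 204 = 811.
Check: 607 · 811 = 492277.

811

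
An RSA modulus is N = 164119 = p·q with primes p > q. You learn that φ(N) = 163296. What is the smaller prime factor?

337

φ(n) = (p−1)(q−1) = n − (p+q) + 1, so p + q = 164119 − 163296 + 1 = 824.
p and q are the roots of t² − 824t + 164119 = 0.
Discriminant: 824² − 4·164119 = 678976 − 656476 = 22500; √22500 = 150.
q = (824 − 150)/2 = 337, p = (824 + 150)/2 = 487.
Check: 337 · 487 = 164119.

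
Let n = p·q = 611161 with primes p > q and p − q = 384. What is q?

Since p = q + 384, we have 611161 = q(q + 384), so q² + 384q − 611161 = 0.
Discriminant: 384² + 4·611161 = 147456 + 2444644 = 2592100; √2592100 = 1610.
q = (−384 + 1610)/2 = 613, and p = q + 384 = 997.
Check: 613 · 997 = 611161.

613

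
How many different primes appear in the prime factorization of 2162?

2162 = 2 · 1081
1081 = 23 · 47
2162 = 2 · 23 · 47, which has 3 distinct prime factors.

3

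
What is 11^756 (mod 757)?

11^1 ≡ 11 (mod 757)
11^2 ≡ 11^2 = 121 ≡ 121 (mod 757)
11^4 ≡ 121^2 = 14641 ≡ 258 (mod 757)
11^8 ≡ 258^2 = 66564 ≡ 705 (mod 757)
11^16 ≡ 705^2 = 497025 ≡ 433 (mod 757)
11^32 ≡ 433^2 = 187489 ≡ 510 (mod 757)
11^64 ≡ 510^2 = 260100 ≡ 449 (mod 757)
11^128 ≡ 449^2 = 201601 ≡ 239 (mod 757)
11^256 ≡ 239^2 = 57121 ≡ 346 (mod 757)
11^512 ≡ 346^2 = 119716 ≡ 110 (mod 757)
756 = 512 + 128 + 64 + 32 + 16 + 4 in binary powers of 2.
So 11^756 ≡ 110 · 239 · 449 · 510 · 433 · 258 ≡ 1 (mod 757).
Since the result is 1, base 11 gives no evidence that 757 is composite.

1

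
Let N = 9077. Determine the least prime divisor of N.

9077 is odd.
Digit sum 23, not divisible by 3.
Ends in 7: not divisible by 5.
7: 9077 = 7·1296 + 5
11: 9077 = 11·825 + 2
13: 9077 = 13·698 + 3
17: 9077 = 17·533 + 16
19: 9077 = 19·477 + 14
23: 9077 = 23·394 + 15
29: 9077 = 29·313

29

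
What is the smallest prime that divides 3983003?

3983003 is odd.
Digit sum 26, not divisible by 3.
Ends in 3: not divisible by 5.
7: 3983003 = 7·569000 + 3
11: 3983003 = 11·362091 + 2
13: 3983003 = 13·306384 + 11
17: 3983003 = 17·234294 + 5
19: 3983003 = 19·209631 + 14
23: 3983003 = 23·173174 + 1
29: 3983003 = 29·137344 + 27
31: 3983003 = 31·128483 + 30
37: 3983003 = 37·107648 + 27
41: 3983003 = 41·97146 + 17
43: 3983003 = 43·92627 + 42
47: 3983003 = 47·84744 + 35
53: 3983003 = 53·75151

53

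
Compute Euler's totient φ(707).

600

Factor: 707 = 7 · 101.
φ(707) = (7−1) · (101−1) = 6 · 100 = 600.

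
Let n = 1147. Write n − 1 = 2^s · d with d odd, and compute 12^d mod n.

1046

1147 − 1 = 1146 = 2^1 · 573, so d = 573.
12^1 ≡ 12 (mod 1147)
12^2 ≡ 12^2 = 144 ≡ 144 (mod 1147)
12^4 ≡ 144^2 = 20736 ≡ 90 (mod 1147)
12^8 ≡ 90^2 = 8100 ≡ 71 (mod 1147)
12^16 ≡ 71^2 = 5041 ≡ 453 (mod 1147)
12^32 ≡ 453^2 = 205209 ≡ 1043 (mod 1147)
12^64 ≡ 1043^2 = 1087849 ≡ 493 (mod 1147)
12^128 ≡ 493^2 = 243049 ≡ 1032 (mod 1147)
12^256 ≡ 1032^2 = 1065024 ≡ 608 (mod 1147)
12^512 ≡ 608^2 = 369664 ≡ 330 (mod 1147)
573 = 512 + 32 + 16 + 8 + 4 + 1 in binary powers of 2.
So 12^573 ≡ 330 · 1043 · 453 · 71 · 90 · 12 ≡ 1046 (mod 1147).
Squaring chain: 1046; never reaches −1, so base 12 is a Miller–Rabin witness that 1147 is composite.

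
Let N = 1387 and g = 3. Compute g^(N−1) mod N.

875

3^1 ≡ 3 (mod 1387)
3^2 ≡ 3^2 = 9 ≡ 9 (mod 1387)
3^4 ≡ 9^2 = 81 ≡ 81 (mod 1387)
3^8 ≡ 81^2 = 6561 ≡ 1013 (mod 1387)
3^16 ≡ 1013^2 = 1026169 ≡ 1176 (mod 1387)
3^32 ≡ 1176^2 = 1382976 ≡ 137 (mod 1387)
3^64 ≡ 137^2 = 18769 ≡ 738 (mod 1387)
3^128 ≡ 738^2 = 544644 ≡ 940 (mod 1387)
3^256 ≡ 940^2 = 883600 ≡ 81 (mod 1387)
3^512 ≡ 81^2 = 6561 ≡ 1013 (mod 1387)
3^1024 ≡ 1013^2 = 1026169 ≡ 1176 (mod 1387)
1386 = 1024 + 256 + 64 + 32 + 8 + 2 in binary powers of 2.
So 3^1386 ≡ 1176 · 81 · 738 · 137 · 1013 · 9 ≡ 875 (mod 1387).
Since 875 ≠ 1, base 3 is a Fermat witness: 1387 is composite.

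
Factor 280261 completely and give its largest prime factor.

89

280261 = 47 · 5963
5963 = 67 · 89
89 is prime.
So 280261 = 47 · 67 · 89; the largest prime factor is 89.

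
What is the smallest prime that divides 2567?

17

2567 is odd.
Digit sum 20, not divisible by 3.
Ends in 7: not divisible by 5.
7: 2567 = 7·366 + 5
11: 2567 = 11·233 + 4
13: 2567 = 13·197 + 6
17: 2567 = 17·151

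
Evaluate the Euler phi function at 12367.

Factor: 12367 = 83 · 149.
φ(12367) = (83−1) · (149−1) = 82 · 148 = 12136.

12136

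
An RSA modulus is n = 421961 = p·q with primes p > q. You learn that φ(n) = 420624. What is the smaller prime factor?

509

φ(n) = (p−1)(q−1) = n − (p+q) + 1, so p + q = 421961 − 420624 + 1 = 1338.
p and q are the roots of t² − 1338t + 421961 = 0.
Discriminant: 1338² − 4·421961 = 1790244 − 1687844 = 102400; √102400 = 320.
q = (1338 − 320)/2 = 509, p = (1338 + 320)/2 = 829.
Check: 509 · 829 = 421961.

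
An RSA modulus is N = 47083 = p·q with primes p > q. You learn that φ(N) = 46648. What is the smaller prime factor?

197

φ(n) = (p−1)(q−1) = n − (p+q) + 1, so p + q = 47083 − 46648 + 1 = 436.
p and q are the roots of t² − 436t + 47083 = 0.
Discriminant: 436² − 4·47083 = 190096 − 188332 = 1764; √1764 = 42.
q = (436 − 42)/2 = 197, p = (436 + 42)/2 = 239.
Check: 197 · 239 = 47083.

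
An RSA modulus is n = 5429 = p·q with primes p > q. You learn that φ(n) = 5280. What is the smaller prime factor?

61

φ(n) = (p−1)(q−1) = n − (p+q) + 1, so p + q = 5429 − 5280 + 1 = 150.
p and q are the roots of t² − 150t + 5429 = 0.
Discriminant: 150² − 4·5429 = 22500 − 21716 = 784; √784 = 28.
q = (150 − 28)/2 = 61, p = (150 + 28)/2 = 89.
Check: 61 · 89 = 5429.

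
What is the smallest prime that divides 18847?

47

18847 is odd.
Digit sum 28, not divisible by 3.
Ends in 7: not divisible by 5.
7: 18847 = 7·2692 + 3
11: 18847 = 11·1713 + 4
13: 18847 = 13·1449 + 10
17: 18847 = 17·1108 + 11
19: 18847 = 19·991 + 18
23: 18847 = 23·819 + 10
29: 18847 = 29·649 + 26
31: 18847 = 31·607 + 30
37: 18847 = 37·509 + 14
41: 18847 = 41·459 + 28
43: 18847 = 43·438 + 13
47: 18847 = 47·401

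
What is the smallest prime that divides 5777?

5777 is odd.
Digit sum 26, not divisible by 3.
Ends in 7: not divisible by 5.
7: 5777 = 7·825 + 2
11: 5777 = 11·525 + 2
13: 5777 = 13·444 + 5
17: 5777 = 17·339 + 14
19: 5777 = 19·304 + 1
23: 5777 = 23·251 + 4
29: 5777 = 29·199 + 6
31: 5777 = 31·186 + 11
37: 5777 = 37·156 + 5
41: 5777 = 41·140 + 37
43: 5777 = 43·134 + 15
47: 5777 = 47·122 + 43
53: 5777 = 53·109

53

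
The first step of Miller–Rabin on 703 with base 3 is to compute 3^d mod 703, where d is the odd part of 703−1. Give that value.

703 − 1 = 702 = 2^1 · 351, so d = 351.
3^1 ≡ 3 (mod 703)
3^2 ≡ 3^2 = 9 ≡ 9 (mod 703)
3^4 ≡ 9^2 = 81 ≡ 81 (mod 703)
3^8 ≡ 81^2 = 6561 ≡ 234 (mod 703)
3^16 ≡ 234^2 = 54756 ≡ 625 (mod 703)
3^32 ≡ 625^2 = 390625 ≡ 460 (mod 703)
3^64 ≡ 460^2 = 211600 ≡ 700 (mod 703)
3^128 ≡ 700^2 = 490000 ≡ 9 (mod 703)
3^256 ≡ 9^2 = 81 ≡ 81 (mod 703)
351 = 256 + 64 + 16 + 8 + 4 + 2 + 1 in binary powers of 2.
So 3^351 ≡ 81 · 700 · 625 · 234 · 81 · 9 · 3 ≡ 702 (mod 703).
Since 3^d ≡ 702 (mod 703), base 3 does not prove 703 composite.

702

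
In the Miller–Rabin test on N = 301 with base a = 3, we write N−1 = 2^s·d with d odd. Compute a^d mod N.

301 − 1 = 300 = 2^2 · 75, so d = 75.
3^1 ≡ 3 (mod 301)
3^2 ≡ 3^2 = 9 ≡ 9 (mod 301)
3^4 ≡ 9^2 = 81 ≡ 81 (mod 301)
3^8 ≡ 81^2 = 6561 ≡ 240 (mod 301)
3^16 ≡ 240^2 = 57600 ≡ 109 (mod 301)
3^32 ≡ 109^2 = 11881 ≡ 142 (mod 301)
3^64 ≡ 142^2 = 20164 ≡ 298 (mod 301)
75 = 64 + 8 + 2 + 1 in binary powers of 2.
So 3^75 ≡ 298 · 240 · 9 · 3 ≡ 125 (mod 301).
Squaring chain: 125 → 274; never reaches −1, so base 3 is a Miller–Rabin witness that 301 is composite.

125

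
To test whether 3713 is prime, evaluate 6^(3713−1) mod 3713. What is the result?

1225

6^1 ≡ 6 (mod 3713)
6^2 ≡ 6^2 = 36 ≡ 36 (mod 3713)
6^4 ≡ 36^2 = 1296 ≡ 1296 (mod 3713)
6^8 ≡ 1296^2 = 1679616 ≡ 1340 (mod 3713)
6^16 ≡ 1340^2 = 1795600 ≡ 2221 (mod 3713)
6^32 ≡ 2221^2 = 4932841 ≡ 1977 (mod 3713)
6^64 ≡ 1977^2 = 3908529 ≡ 2453 (mod 3713)
6^128 ≡ 2453^2 = 6017209 ≡ 2149 (mod 3713)
6^256 ≡ 2149^2 = 4618201 ≡ 2942 (mod 3713)
6^512 ≡ 2942^2 = 8655364 ≡ 361 (mod 3713)
6^1024 ≡ 361^2 = 130321 ≡ 366 (mod 3713)
6^2048 ≡ 366^2 = 133956 ≡ 288 (mod 3713)
3712 = 2048 + 1024 + 512 + 128 in binary powers of 2.
So 6^3712 ≡ 288 · 366 · 361 · 2149 ≡ 1225 (mod 3713).
Since 1225 ≠ 1, base 6 is a Fermat witness: 3713 is composite.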